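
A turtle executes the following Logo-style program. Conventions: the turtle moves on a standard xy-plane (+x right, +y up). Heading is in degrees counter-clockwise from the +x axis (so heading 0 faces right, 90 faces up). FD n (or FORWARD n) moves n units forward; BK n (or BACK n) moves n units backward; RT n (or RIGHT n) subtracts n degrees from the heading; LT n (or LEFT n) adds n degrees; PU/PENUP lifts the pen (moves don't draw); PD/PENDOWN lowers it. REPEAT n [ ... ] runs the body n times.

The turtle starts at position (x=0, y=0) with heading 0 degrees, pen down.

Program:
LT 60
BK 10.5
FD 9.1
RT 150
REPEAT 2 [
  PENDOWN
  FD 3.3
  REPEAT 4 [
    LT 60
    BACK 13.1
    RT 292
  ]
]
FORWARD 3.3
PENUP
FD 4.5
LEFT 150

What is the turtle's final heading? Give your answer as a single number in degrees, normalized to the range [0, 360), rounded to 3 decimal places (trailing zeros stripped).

Executing turtle program step by step:
Start: pos=(0,0), heading=0, pen down
LT 60: heading 0 -> 60
BK 10.5: (0,0) -> (-5.25,-9.093) [heading=60, draw]
FD 9.1: (-5.25,-9.093) -> (-0.7,-1.212) [heading=60, draw]
RT 150: heading 60 -> 270
REPEAT 2 [
  -- iteration 1/2 --
  PD: pen down
  FD 3.3: (-0.7,-1.212) -> (-0.7,-4.512) [heading=270, draw]
  REPEAT 4 [
    -- iteration 1/4 --
    LT 60: heading 270 -> 330
    BK 13.1: (-0.7,-4.512) -> (-12.045,2.038) [heading=330, draw]
    RT 292: heading 330 -> 38
    -- iteration 2/4 --
    LT 60: heading 38 -> 98
    BK 13.1: (-12.045,2.038) -> (-10.222,-10.935) [heading=98, draw]
    RT 292: heading 98 -> 166
    -- iteration 3/4 --
    LT 60: heading 166 -> 226
    BK 13.1: (-10.222,-10.935) -> (-1.122,-1.512) [heading=226, draw]
    RT 292: heading 226 -> 294
    -- iteration 4/4 --
    LT 60: heading 294 -> 354
    BK 13.1: (-1.122,-1.512) -> (-14.15,-0.142) [heading=354, draw]
    RT 292: heading 354 -> 62
  ]
  -- iteration 2/2 --
  PD: pen down
  FD 3.3: (-14.15,-0.142) -> (-12.601,2.771) [heading=62, draw]
  REPEAT 4 [
    -- iteration 1/4 --
    LT 60: heading 62 -> 122
    BK 13.1: (-12.601,2.771) -> (-5.659,-8.338) [heading=122, draw]
    RT 292: heading 122 -> 190
    -- iteration 2/4 --
    LT 60: heading 190 -> 250
    BK 13.1: (-5.659,-8.338) -> (-1.178,3.972) [heading=250, draw]
    RT 292: heading 250 -> 318
    -- iteration 3/4 --
    LT 60: heading 318 -> 18
    BK 13.1: (-1.178,3.972) -> (-13.637,-0.076) [heading=18, draw]
    RT 292: heading 18 -> 86
    -- iteration 4/4 --
    LT 60: heading 86 -> 146
    BK 13.1: (-13.637,-0.076) -> (-2.777,-7.402) [heading=146, draw]
    RT 292: heading 146 -> 214
  ]
]
FD 3.3: (-2.777,-7.402) -> (-5.513,-9.247) [heading=214, draw]
PU: pen up
FD 4.5: (-5.513,-9.247) -> (-9.243,-11.763) [heading=214, move]
LT 150: heading 214 -> 4
Final: pos=(-9.243,-11.763), heading=4, 13 segment(s) drawn

Answer: 4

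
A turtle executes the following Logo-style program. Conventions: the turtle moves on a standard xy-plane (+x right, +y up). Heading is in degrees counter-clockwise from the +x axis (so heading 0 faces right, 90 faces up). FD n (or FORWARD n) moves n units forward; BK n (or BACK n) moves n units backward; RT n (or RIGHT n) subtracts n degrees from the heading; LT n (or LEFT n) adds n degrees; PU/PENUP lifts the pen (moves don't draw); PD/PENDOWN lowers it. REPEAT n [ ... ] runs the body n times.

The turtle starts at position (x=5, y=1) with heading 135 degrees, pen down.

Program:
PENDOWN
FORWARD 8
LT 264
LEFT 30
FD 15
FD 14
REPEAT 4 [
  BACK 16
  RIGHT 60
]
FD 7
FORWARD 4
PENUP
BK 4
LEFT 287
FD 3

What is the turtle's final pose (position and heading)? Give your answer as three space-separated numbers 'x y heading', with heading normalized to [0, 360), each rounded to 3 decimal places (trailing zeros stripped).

Answer: -24.365 45.263 116

Derivation:
Executing turtle program step by step:
Start: pos=(5,1), heading=135, pen down
PD: pen down
FD 8: (5,1) -> (-0.657,6.657) [heading=135, draw]
LT 264: heading 135 -> 39
LT 30: heading 39 -> 69
FD 15: (-0.657,6.657) -> (4.719,20.661) [heading=69, draw]
FD 14: (4.719,20.661) -> (9.736,33.731) [heading=69, draw]
REPEAT 4 [
  -- iteration 1/4 --
  BK 16: (9.736,33.731) -> (4.002,18.793) [heading=69, draw]
  RT 60: heading 69 -> 9
  -- iteration 2/4 --
  BK 16: (4.002,18.793) -> (-11.801,16.29) [heading=9, draw]
  RT 60: heading 9 -> 309
  -- iteration 3/4 --
  BK 16: (-11.801,16.29) -> (-21.87,28.725) [heading=309, draw]
  RT 60: heading 309 -> 249
  -- iteration 4/4 --
  BK 16: (-21.87,28.725) -> (-16.136,43.662) [heading=249, draw]
  RT 60: heading 249 -> 189
]
FD 7: (-16.136,43.662) -> (-23.05,42.567) [heading=189, draw]
FD 4: (-23.05,42.567) -> (-27.001,41.941) [heading=189, draw]
PU: pen up
BK 4: (-27.001,41.941) -> (-23.05,42.567) [heading=189, move]
LT 287: heading 189 -> 116
FD 3: (-23.05,42.567) -> (-24.365,45.263) [heading=116, move]
Final: pos=(-24.365,45.263), heading=116, 9 segment(s) drawn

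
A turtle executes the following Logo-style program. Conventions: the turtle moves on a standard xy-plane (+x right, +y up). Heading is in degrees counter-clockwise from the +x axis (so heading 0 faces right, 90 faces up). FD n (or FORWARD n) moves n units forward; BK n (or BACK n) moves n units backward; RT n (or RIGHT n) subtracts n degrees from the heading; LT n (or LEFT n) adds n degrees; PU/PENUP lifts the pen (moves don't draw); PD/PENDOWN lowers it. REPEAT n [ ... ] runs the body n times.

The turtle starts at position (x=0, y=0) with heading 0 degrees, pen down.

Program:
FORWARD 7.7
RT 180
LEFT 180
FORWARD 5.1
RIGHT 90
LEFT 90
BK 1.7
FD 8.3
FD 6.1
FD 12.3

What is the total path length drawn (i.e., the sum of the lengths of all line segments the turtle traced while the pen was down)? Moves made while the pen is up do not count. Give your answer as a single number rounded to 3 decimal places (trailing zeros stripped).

Executing turtle program step by step:
Start: pos=(0,0), heading=0, pen down
FD 7.7: (0,0) -> (7.7,0) [heading=0, draw]
RT 180: heading 0 -> 180
LT 180: heading 180 -> 0
FD 5.1: (7.7,0) -> (12.8,0) [heading=0, draw]
RT 90: heading 0 -> 270
LT 90: heading 270 -> 0
BK 1.7: (12.8,0) -> (11.1,0) [heading=0, draw]
FD 8.3: (11.1,0) -> (19.4,0) [heading=0, draw]
FD 6.1: (19.4,0) -> (25.5,0) [heading=0, draw]
FD 12.3: (25.5,0) -> (37.8,0) [heading=0, draw]
Final: pos=(37.8,0), heading=0, 6 segment(s) drawn

Segment lengths:
  seg 1: (0,0) -> (7.7,0), length = 7.7
  seg 2: (7.7,0) -> (12.8,0), length = 5.1
  seg 3: (12.8,0) -> (11.1,0), length = 1.7
  seg 4: (11.1,0) -> (19.4,0), length = 8.3
  seg 5: (19.4,0) -> (25.5,0), length = 6.1
  seg 6: (25.5,0) -> (37.8,0), length = 12.3
Total = 41.2

Answer: 41.2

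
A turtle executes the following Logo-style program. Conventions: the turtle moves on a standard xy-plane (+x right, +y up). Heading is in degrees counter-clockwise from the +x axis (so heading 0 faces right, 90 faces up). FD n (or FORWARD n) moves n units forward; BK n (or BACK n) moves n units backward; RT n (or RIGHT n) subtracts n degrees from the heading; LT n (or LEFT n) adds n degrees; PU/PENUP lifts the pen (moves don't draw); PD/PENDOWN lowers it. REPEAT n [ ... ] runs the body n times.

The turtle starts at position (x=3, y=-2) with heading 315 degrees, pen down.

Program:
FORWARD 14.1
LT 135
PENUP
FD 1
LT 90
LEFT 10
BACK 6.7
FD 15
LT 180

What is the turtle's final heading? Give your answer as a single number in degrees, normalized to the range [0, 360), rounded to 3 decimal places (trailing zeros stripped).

Answer: 10

Derivation:
Executing turtle program step by step:
Start: pos=(3,-2), heading=315, pen down
FD 14.1: (3,-2) -> (12.97,-11.97) [heading=315, draw]
LT 135: heading 315 -> 90
PU: pen up
FD 1: (12.97,-11.97) -> (12.97,-10.97) [heading=90, move]
LT 90: heading 90 -> 180
LT 10: heading 180 -> 190
BK 6.7: (12.97,-10.97) -> (19.568,-9.807) [heading=190, move]
FD 15: (19.568,-9.807) -> (4.796,-12.411) [heading=190, move]
LT 180: heading 190 -> 10
Final: pos=(4.796,-12.411), heading=10, 1 segment(s) drawn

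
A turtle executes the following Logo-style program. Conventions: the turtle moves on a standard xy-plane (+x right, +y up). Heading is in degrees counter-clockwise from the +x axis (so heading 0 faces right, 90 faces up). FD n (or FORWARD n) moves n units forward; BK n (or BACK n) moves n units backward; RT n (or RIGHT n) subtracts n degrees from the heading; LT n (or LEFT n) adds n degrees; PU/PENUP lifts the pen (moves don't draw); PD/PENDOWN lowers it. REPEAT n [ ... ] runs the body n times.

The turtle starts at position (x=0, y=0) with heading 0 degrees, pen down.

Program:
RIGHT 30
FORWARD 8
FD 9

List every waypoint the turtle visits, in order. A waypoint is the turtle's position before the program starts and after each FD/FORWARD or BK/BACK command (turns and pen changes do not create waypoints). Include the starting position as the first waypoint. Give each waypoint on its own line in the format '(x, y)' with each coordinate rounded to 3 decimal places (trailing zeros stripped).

Answer: (0, 0)
(6.928, -4)
(14.722, -8.5)

Derivation:
Executing turtle program step by step:
Start: pos=(0,0), heading=0, pen down
RT 30: heading 0 -> 330
FD 8: (0,0) -> (6.928,-4) [heading=330, draw]
FD 9: (6.928,-4) -> (14.722,-8.5) [heading=330, draw]
Final: pos=(14.722,-8.5), heading=330, 2 segment(s) drawn
Waypoints (3 total):
(0, 0)
(6.928, -4)
(14.722, -8.5)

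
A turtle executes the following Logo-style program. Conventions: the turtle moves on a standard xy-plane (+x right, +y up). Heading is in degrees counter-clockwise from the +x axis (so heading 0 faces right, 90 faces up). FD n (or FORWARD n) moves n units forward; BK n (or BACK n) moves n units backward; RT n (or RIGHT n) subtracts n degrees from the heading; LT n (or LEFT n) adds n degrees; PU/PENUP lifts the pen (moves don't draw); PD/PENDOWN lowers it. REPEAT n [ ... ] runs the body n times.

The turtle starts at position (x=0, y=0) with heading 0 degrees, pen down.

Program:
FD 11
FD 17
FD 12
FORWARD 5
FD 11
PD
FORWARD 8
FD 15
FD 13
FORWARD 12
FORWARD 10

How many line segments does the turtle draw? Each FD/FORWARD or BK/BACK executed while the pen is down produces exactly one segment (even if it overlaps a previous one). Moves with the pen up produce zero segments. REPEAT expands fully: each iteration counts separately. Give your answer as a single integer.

Executing turtle program step by step:
Start: pos=(0,0), heading=0, pen down
FD 11: (0,0) -> (11,0) [heading=0, draw]
FD 17: (11,0) -> (28,0) [heading=0, draw]
FD 12: (28,0) -> (40,0) [heading=0, draw]
FD 5: (40,0) -> (45,0) [heading=0, draw]
FD 11: (45,0) -> (56,0) [heading=0, draw]
PD: pen down
FD 8: (56,0) -> (64,0) [heading=0, draw]
FD 15: (64,0) -> (79,0) [heading=0, draw]
FD 13: (79,0) -> (92,0) [heading=0, draw]
FD 12: (92,0) -> (104,0) [heading=0, draw]
FD 10: (104,0) -> (114,0) [heading=0, draw]
Final: pos=(114,0), heading=0, 10 segment(s) drawn
Segments drawn: 10

Answer: 10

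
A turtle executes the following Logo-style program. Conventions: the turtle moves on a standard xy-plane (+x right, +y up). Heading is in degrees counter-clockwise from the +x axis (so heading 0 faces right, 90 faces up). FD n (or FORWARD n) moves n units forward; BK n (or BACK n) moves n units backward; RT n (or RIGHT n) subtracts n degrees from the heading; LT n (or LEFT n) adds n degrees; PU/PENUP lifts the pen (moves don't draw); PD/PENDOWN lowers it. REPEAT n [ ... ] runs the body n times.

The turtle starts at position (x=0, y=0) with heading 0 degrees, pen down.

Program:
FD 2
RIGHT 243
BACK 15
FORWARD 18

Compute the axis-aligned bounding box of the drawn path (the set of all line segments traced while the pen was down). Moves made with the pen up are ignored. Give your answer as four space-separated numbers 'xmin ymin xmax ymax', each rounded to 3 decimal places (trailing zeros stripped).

Answer: 0 -13.365 8.81 2.673

Derivation:
Executing turtle program step by step:
Start: pos=(0,0), heading=0, pen down
FD 2: (0,0) -> (2,0) [heading=0, draw]
RT 243: heading 0 -> 117
BK 15: (2,0) -> (8.81,-13.365) [heading=117, draw]
FD 18: (8.81,-13.365) -> (0.638,2.673) [heading=117, draw]
Final: pos=(0.638,2.673), heading=117, 3 segment(s) drawn

Segment endpoints: x in {0, 0.638, 2, 8.81}, y in {-13.365, 0, 2.673}
xmin=0, ymin=-13.365, xmax=8.81, ymax=2.673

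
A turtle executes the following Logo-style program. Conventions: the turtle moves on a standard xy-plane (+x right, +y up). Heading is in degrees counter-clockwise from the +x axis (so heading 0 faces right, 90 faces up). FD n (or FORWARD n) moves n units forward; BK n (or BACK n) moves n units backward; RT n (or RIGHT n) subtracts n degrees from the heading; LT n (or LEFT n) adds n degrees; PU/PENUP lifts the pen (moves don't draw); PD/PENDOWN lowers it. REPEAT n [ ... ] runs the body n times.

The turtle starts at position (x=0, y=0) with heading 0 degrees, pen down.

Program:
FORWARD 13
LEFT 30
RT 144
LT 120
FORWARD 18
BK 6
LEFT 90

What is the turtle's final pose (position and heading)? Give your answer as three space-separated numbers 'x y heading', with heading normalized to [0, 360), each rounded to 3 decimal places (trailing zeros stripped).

Executing turtle program step by step:
Start: pos=(0,0), heading=0, pen down
FD 13: (0,0) -> (13,0) [heading=0, draw]
LT 30: heading 0 -> 30
RT 144: heading 30 -> 246
LT 120: heading 246 -> 6
FD 18: (13,0) -> (30.901,1.882) [heading=6, draw]
BK 6: (30.901,1.882) -> (24.934,1.254) [heading=6, draw]
LT 90: heading 6 -> 96
Final: pos=(24.934,1.254), heading=96, 3 segment(s) drawn

Answer: 24.934 1.254 96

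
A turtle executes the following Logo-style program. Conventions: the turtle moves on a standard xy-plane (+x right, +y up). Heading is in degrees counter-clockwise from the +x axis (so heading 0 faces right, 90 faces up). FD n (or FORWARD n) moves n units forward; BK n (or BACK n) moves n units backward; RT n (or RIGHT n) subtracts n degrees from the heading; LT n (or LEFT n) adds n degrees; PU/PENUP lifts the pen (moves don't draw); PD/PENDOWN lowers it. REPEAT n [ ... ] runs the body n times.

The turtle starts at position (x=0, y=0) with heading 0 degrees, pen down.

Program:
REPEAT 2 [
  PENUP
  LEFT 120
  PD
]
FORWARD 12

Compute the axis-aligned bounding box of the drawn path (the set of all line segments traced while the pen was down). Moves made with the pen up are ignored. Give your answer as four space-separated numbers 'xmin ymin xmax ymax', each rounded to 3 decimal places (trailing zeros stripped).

Executing turtle program step by step:
Start: pos=(0,0), heading=0, pen down
REPEAT 2 [
  -- iteration 1/2 --
  PU: pen up
  LT 120: heading 0 -> 120
  PD: pen down
  -- iteration 2/2 --
  PU: pen up
  LT 120: heading 120 -> 240
  PD: pen down
]
FD 12: (0,0) -> (-6,-10.392) [heading=240, draw]
Final: pos=(-6,-10.392), heading=240, 1 segment(s) drawn

Segment endpoints: x in {-6, 0}, y in {-10.392, 0}
xmin=-6, ymin=-10.392, xmax=0, ymax=0

Answer: -6 -10.392 0 0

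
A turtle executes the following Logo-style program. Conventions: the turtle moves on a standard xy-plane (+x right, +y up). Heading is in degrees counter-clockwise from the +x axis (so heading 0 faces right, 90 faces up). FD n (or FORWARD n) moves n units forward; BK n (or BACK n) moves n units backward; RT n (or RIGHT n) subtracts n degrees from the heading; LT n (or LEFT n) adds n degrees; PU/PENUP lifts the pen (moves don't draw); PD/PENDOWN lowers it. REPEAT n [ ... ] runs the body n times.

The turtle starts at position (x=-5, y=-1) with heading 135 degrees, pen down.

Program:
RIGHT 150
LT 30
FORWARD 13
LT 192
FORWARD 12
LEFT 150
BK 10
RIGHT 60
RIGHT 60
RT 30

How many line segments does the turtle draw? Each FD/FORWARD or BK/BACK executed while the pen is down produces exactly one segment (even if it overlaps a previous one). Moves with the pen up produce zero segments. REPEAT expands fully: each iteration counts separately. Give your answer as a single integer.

Answer: 3

Derivation:
Executing turtle program step by step:
Start: pos=(-5,-1), heading=135, pen down
RT 150: heading 135 -> 345
LT 30: heading 345 -> 15
FD 13: (-5,-1) -> (7.557,2.365) [heading=15, draw]
LT 192: heading 15 -> 207
FD 12: (7.557,2.365) -> (-3.135,-3.083) [heading=207, draw]
LT 150: heading 207 -> 357
BK 10: (-3.135,-3.083) -> (-13.121,-2.56) [heading=357, draw]
RT 60: heading 357 -> 297
RT 60: heading 297 -> 237
RT 30: heading 237 -> 207
Final: pos=(-13.121,-2.56), heading=207, 3 segment(s) drawn
Segments drawn: 3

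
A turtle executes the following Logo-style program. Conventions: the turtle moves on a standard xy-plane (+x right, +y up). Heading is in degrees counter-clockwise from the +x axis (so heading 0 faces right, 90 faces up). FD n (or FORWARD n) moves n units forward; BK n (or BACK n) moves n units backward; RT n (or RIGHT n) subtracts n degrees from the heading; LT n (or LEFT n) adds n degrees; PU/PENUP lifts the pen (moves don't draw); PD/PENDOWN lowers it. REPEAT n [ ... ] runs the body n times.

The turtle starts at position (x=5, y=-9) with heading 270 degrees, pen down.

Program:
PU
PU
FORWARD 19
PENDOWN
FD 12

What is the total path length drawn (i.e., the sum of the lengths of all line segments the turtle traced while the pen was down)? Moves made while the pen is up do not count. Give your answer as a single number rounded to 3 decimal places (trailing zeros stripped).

Answer: 12

Derivation:
Executing turtle program step by step:
Start: pos=(5,-9), heading=270, pen down
PU: pen up
PU: pen up
FD 19: (5,-9) -> (5,-28) [heading=270, move]
PD: pen down
FD 12: (5,-28) -> (5,-40) [heading=270, draw]
Final: pos=(5,-40), heading=270, 1 segment(s) drawn

Segment lengths:
  seg 1: (5,-28) -> (5,-40), length = 12
Total = 12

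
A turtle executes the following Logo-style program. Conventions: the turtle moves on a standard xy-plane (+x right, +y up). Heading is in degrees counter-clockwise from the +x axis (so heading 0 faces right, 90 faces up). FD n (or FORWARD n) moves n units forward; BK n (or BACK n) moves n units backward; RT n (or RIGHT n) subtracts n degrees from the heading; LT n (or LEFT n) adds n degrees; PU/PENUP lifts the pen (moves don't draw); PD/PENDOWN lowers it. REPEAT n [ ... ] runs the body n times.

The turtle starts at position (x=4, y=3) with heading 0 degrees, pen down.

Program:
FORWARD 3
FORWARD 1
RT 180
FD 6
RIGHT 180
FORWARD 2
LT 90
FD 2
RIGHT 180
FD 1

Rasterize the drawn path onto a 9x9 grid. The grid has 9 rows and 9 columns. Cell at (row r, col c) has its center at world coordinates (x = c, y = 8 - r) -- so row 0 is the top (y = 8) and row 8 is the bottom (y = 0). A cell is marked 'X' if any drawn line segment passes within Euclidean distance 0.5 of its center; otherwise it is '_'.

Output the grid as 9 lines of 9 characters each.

Segment 0: (4,3) -> (7,3)
Segment 1: (7,3) -> (8,3)
Segment 2: (8,3) -> (2,3)
Segment 3: (2,3) -> (4,3)
Segment 4: (4,3) -> (4,5)
Segment 5: (4,5) -> (4,4)

Answer: _________
_________
_________
____X____
____X____
__XXXXXXX
_________
_________
_________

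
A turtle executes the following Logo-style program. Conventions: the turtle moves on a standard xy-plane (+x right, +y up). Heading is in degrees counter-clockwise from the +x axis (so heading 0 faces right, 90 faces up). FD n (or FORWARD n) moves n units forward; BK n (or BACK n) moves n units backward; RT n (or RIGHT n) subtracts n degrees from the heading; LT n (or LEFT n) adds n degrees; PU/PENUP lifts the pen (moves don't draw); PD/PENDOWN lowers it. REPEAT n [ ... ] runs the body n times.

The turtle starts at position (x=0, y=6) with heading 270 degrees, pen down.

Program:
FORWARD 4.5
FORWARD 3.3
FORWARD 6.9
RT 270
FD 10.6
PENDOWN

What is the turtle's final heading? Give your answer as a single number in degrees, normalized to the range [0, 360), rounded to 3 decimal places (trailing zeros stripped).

Answer: 0

Derivation:
Executing turtle program step by step:
Start: pos=(0,6), heading=270, pen down
FD 4.5: (0,6) -> (0,1.5) [heading=270, draw]
FD 3.3: (0,1.5) -> (0,-1.8) [heading=270, draw]
FD 6.9: (0,-1.8) -> (0,-8.7) [heading=270, draw]
RT 270: heading 270 -> 0
FD 10.6: (0,-8.7) -> (10.6,-8.7) [heading=0, draw]
PD: pen down
Final: pos=(10.6,-8.7), heading=0, 4 segment(s) drawn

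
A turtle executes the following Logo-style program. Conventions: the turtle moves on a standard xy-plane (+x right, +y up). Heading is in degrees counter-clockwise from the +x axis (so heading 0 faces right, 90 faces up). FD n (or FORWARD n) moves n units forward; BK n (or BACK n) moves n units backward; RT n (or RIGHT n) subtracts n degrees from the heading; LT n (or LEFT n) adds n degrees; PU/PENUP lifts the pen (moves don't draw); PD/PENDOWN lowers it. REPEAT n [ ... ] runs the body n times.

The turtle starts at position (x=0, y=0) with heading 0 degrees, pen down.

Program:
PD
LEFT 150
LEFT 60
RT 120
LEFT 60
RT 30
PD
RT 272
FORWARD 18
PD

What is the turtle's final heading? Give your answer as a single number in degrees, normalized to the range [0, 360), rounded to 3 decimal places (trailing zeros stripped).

Answer: 208

Derivation:
Executing turtle program step by step:
Start: pos=(0,0), heading=0, pen down
PD: pen down
LT 150: heading 0 -> 150
LT 60: heading 150 -> 210
RT 120: heading 210 -> 90
LT 60: heading 90 -> 150
RT 30: heading 150 -> 120
PD: pen down
RT 272: heading 120 -> 208
FD 18: (0,0) -> (-15.893,-8.45) [heading=208, draw]
PD: pen down
Final: pos=(-15.893,-8.45), heading=208, 1 segment(s) drawn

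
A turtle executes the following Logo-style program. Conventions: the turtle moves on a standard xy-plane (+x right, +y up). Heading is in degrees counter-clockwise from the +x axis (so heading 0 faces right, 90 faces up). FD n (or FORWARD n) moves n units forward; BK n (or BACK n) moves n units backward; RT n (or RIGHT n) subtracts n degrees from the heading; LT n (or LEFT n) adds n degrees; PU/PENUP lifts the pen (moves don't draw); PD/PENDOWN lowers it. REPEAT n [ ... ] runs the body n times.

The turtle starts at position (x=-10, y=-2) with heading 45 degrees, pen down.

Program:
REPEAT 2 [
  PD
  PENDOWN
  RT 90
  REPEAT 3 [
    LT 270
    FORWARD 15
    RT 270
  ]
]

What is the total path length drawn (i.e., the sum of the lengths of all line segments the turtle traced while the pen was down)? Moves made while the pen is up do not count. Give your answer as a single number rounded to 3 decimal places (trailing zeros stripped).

Executing turtle program step by step:
Start: pos=(-10,-2), heading=45, pen down
REPEAT 2 [
  -- iteration 1/2 --
  PD: pen down
  PD: pen down
  RT 90: heading 45 -> 315
  REPEAT 3 [
    -- iteration 1/3 --
    LT 270: heading 315 -> 225
    FD 15: (-10,-2) -> (-20.607,-12.607) [heading=225, draw]
    RT 270: heading 225 -> 315
    -- iteration 2/3 --
    LT 270: heading 315 -> 225
    FD 15: (-20.607,-12.607) -> (-31.213,-23.213) [heading=225, draw]
    RT 270: heading 225 -> 315
    -- iteration 3/3 --
    LT 270: heading 315 -> 225
    FD 15: (-31.213,-23.213) -> (-41.82,-33.82) [heading=225, draw]
    RT 270: heading 225 -> 315
  ]
  -- iteration 2/2 --
  PD: pen down
  PD: pen down
  RT 90: heading 315 -> 225
  REPEAT 3 [
    -- iteration 1/3 --
    LT 270: heading 225 -> 135
    FD 15: (-41.82,-33.82) -> (-52.426,-23.213) [heading=135, draw]
    RT 270: heading 135 -> 225
    -- iteration 2/3 --
    LT 270: heading 225 -> 135
    FD 15: (-52.426,-23.213) -> (-63.033,-12.607) [heading=135, draw]
    RT 270: heading 135 -> 225
    -- iteration 3/3 --
    LT 270: heading 225 -> 135
    FD 15: (-63.033,-12.607) -> (-73.64,-2) [heading=135, draw]
    RT 270: heading 135 -> 225
  ]
]
Final: pos=(-73.64,-2), heading=225, 6 segment(s) drawn

Segment lengths:
  seg 1: (-10,-2) -> (-20.607,-12.607), length = 15
  seg 2: (-20.607,-12.607) -> (-31.213,-23.213), length = 15
  seg 3: (-31.213,-23.213) -> (-41.82,-33.82), length = 15
  seg 4: (-41.82,-33.82) -> (-52.426,-23.213), length = 15
  seg 5: (-52.426,-23.213) -> (-63.033,-12.607), length = 15
  seg 6: (-63.033,-12.607) -> (-73.64,-2), length = 15
Total = 90

Answer: 90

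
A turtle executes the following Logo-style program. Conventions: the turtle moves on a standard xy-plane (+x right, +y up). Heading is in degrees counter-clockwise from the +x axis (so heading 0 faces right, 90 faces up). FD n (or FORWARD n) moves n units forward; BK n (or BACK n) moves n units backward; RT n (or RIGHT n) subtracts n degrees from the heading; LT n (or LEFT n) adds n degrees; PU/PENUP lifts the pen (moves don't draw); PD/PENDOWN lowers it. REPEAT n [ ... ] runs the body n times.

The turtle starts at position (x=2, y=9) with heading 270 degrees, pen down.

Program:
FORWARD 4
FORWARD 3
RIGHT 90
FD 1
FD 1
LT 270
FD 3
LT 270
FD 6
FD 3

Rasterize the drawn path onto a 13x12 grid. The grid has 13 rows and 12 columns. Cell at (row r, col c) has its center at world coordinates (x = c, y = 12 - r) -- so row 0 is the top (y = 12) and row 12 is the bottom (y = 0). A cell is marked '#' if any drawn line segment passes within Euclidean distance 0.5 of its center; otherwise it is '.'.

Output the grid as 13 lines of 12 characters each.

Segment 0: (2,9) -> (2,5)
Segment 1: (2,5) -> (2,2)
Segment 2: (2,2) -> (1,2)
Segment 3: (1,2) -> (-0,2)
Segment 4: (-0,2) -> (-0,5)
Segment 5: (-0,5) -> (6,5)
Segment 6: (6,5) -> (9,5)

Answer: ............
............
............
..#.........
..#.........
..#.........
..#.........
##########..
#.#.........
#.#.........
###.........
............
............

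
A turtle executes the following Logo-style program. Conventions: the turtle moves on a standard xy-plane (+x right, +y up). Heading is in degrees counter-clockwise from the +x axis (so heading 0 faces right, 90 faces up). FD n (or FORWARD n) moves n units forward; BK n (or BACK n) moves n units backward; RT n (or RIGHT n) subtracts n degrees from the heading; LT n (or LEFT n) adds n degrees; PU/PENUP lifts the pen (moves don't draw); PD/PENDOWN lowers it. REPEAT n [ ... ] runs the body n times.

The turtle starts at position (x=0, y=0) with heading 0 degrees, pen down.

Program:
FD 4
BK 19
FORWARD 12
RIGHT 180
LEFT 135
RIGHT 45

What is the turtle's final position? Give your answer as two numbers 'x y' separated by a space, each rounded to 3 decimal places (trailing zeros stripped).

Executing turtle program step by step:
Start: pos=(0,0), heading=0, pen down
FD 4: (0,0) -> (4,0) [heading=0, draw]
BK 19: (4,0) -> (-15,0) [heading=0, draw]
FD 12: (-15,0) -> (-3,0) [heading=0, draw]
RT 180: heading 0 -> 180
LT 135: heading 180 -> 315
RT 45: heading 315 -> 270
Final: pos=(-3,0), heading=270, 3 segment(s) drawn

Answer: -3 0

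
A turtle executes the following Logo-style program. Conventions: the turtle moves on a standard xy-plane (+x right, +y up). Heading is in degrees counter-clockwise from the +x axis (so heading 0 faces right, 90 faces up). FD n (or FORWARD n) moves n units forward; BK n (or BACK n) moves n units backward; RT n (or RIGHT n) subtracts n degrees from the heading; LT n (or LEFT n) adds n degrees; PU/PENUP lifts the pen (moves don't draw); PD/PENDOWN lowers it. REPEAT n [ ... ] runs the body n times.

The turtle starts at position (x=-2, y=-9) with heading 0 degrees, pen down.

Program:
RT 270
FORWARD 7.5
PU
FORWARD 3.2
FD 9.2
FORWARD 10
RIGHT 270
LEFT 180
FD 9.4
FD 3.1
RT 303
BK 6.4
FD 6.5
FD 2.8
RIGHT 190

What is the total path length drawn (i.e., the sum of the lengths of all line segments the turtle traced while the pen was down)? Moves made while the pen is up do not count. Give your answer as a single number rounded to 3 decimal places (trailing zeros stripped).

Answer: 7.5

Derivation:
Executing turtle program step by step:
Start: pos=(-2,-9), heading=0, pen down
RT 270: heading 0 -> 90
FD 7.5: (-2,-9) -> (-2,-1.5) [heading=90, draw]
PU: pen up
FD 3.2: (-2,-1.5) -> (-2,1.7) [heading=90, move]
FD 9.2: (-2,1.7) -> (-2,10.9) [heading=90, move]
FD 10: (-2,10.9) -> (-2,20.9) [heading=90, move]
RT 270: heading 90 -> 180
LT 180: heading 180 -> 0
FD 9.4: (-2,20.9) -> (7.4,20.9) [heading=0, move]
FD 3.1: (7.4,20.9) -> (10.5,20.9) [heading=0, move]
RT 303: heading 0 -> 57
BK 6.4: (10.5,20.9) -> (7.014,15.533) [heading=57, move]
FD 6.5: (7.014,15.533) -> (10.554,20.984) [heading=57, move]
FD 2.8: (10.554,20.984) -> (12.079,23.332) [heading=57, move]
RT 190: heading 57 -> 227
Final: pos=(12.079,23.332), heading=227, 1 segment(s) drawn

Segment lengths:
  seg 1: (-2,-9) -> (-2,-1.5), length = 7.5
Total = 7.5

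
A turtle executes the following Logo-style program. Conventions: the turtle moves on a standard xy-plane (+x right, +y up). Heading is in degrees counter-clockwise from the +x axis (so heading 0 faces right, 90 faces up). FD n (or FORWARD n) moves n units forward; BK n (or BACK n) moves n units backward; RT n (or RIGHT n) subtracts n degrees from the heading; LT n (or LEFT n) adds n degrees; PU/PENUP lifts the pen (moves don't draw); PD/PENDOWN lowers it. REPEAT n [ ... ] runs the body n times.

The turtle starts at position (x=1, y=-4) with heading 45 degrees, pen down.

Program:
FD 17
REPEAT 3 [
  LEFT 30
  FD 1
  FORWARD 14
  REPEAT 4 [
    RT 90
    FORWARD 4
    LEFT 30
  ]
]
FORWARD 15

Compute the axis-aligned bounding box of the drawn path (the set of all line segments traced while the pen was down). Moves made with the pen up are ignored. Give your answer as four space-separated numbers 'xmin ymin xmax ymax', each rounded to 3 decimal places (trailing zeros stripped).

Executing turtle program step by step:
Start: pos=(1,-4), heading=45, pen down
FD 17: (1,-4) -> (13.021,8.021) [heading=45, draw]
REPEAT 3 [
  -- iteration 1/3 --
  LT 30: heading 45 -> 75
  FD 1: (13.021,8.021) -> (13.28,8.987) [heading=75, draw]
  FD 14: (13.28,8.987) -> (16.903,22.51) [heading=75, draw]
  REPEAT 4 [
    -- iteration 1/4 --
    RT 90: heading 75 -> 345
    FD 4: (16.903,22.51) -> (20.767,21.474) [heading=345, draw]
    LT 30: heading 345 -> 15
    -- iteration 2/4 --
    RT 90: heading 15 -> 285
    FD 4: (20.767,21.474) -> (21.802,17.611) [heading=285, draw]
    LT 30: heading 285 -> 315
    -- iteration 3/4 --
    RT 90: heading 315 -> 225
    FD 4: (21.802,17.611) -> (18.974,14.782) [heading=225, draw]
    LT 30: heading 225 -> 255
    -- iteration 4/4 --
    RT 90: heading 255 -> 165
    FD 4: (18.974,14.782) -> (15.11,15.818) [heading=165, draw]
    LT 30: heading 165 -> 195
  ]
  -- iteration 2/3 --
  LT 30: heading 195 -> 225
  FD 1: (15.11,15.818) -> (14.403,15.11) [heading=225, draw]
  FD 14: (14.403,15.11) -> (4.503,5.211) [heading=225, draw]
  REPEAT 4 [
    -- iteration 1/4 --
    RT 90: heading 225 -> 135
    FD 4: (4.503,5.211) -> (1.675,8.039) [heading=135, draw]
    LT 30: heading 135 -> 165
    -- iteration 2/4 --
    RT 90: heading 165 -> 75
    FD 4: (1.675,8.039) -> (2.71,11.903) [heading=75, draw]
    LT 30: heading 75 -> 105
    -- iteration 3/4 --
    RT 90: heading 105 -> 15
    FD 4: (2.71,11.903) -> (6.574,12.938) [heading=15, draw]
    LT 30: heading 15 -> 45
    -- iteration 4/4 --
    RT 90: heading 45 -> 315
    FD 4: (6.574,12.938) -> (9.402,10.11) [heading=315, draw]
    LT 30: heading 315 -> 345
  ]
  -- iteration 3/3 --
  LT 30: heading 345 -> 15
  FD 1: (9.402,10.11) -> (10.368,10.369) [heading=15, draw]
  FD 14: (10.368,10.369) -> (23.891,13.992) [heading=15, draw]
  REPEAT 4 [
    -- iteration 1/4 --
    RT 90: heading 15 -> 285
    FD 4: (23.891,13.992) -> (24.926,10.129) [heading=285, draw]
    LT 30: heading 285 -> 315
    -- iteration 2/4 --
    RT 90: heading 315 -> 225
    FD 4: (24.926,10.129) -> (22.098,7.3) [heading=225, draw]
    LT 30: heading 225 -> 255
    -- iteration 3/4 --
    RT 90: heading 255 -> 165
    FD 4: (22.098,7.3) -> (18.234,8.335) [heading=165, draw]
    LT 30: heading 165 -> 195
    -- iteration 4/4 --
    RT 90: heading 195 -> 105
    FD 4: (18.234,8.335) -> (17.199,12.199) [heading=105, draw]
    LT 30: heading 105 -> 135
  ]
]
FD 15: (17.199,12.199) -> (6.592,22.806) [heading=135, draw]
Final: pos=(6.592,22.806), heading=135, 20 segment(s) drawn

Segment endpoints: x in {1, 1.675, 2.71, 4.503, 6.574, 6.592, 9.402, 10.368, 13.021, 13.28, 14.403, 15.11, 16.903, 17.199, 18.234, 18.974, 20.767, 21.802, 22.098, 23.891, 24.926}, y in {-4, 5.211, 7.3, 8.021, 8.039, 8.335, 8.987, 10.11, 10.129, 10.369, 11.903, 12.199, 12.938, 13.992, 14.782, 15.11, 15.818, 17.611, 21.474, 22.51, 22.806}
xmin=1, ymin=-4, xmax=24.926, ymax=22.806

Answer: 1 -4 24.926 22.806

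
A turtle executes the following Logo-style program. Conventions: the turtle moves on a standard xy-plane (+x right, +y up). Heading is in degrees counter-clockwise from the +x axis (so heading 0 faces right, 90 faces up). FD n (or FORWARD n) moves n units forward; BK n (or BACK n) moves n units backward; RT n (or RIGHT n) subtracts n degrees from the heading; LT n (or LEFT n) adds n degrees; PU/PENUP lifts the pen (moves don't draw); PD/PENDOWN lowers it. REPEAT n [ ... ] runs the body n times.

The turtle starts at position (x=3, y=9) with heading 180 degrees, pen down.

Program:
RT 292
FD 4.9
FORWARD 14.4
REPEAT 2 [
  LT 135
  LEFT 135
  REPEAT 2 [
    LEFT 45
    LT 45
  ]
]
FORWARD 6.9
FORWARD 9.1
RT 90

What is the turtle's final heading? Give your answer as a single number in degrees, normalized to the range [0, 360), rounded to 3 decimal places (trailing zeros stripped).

Answer: 338

Derivation:
Executing turtle program step by step:
Start: pos=(3,9), heading=180, pen down
RT 292: heading 180 -> 248
FD 4.9: (3,9) -> (1.164,4.457) [heading=248, draw]
FD 14.4: (1.164,4.457) -> (-4.23,-8.895) [heading=248, draw]
REPEAT 2 [
  -- iteration 1/2 --
  LT 135: heading 248 -> 23
  LT 135: heading 23 -> 158
  REPEAT 2 [
    -- iteration 1/2 --
    LT 45: heading 158 -> 203
    LT 45: heading 203 -> 248
    -- iteration 2/2 --
    LT 45: heading 248 -> 293
    LT 45: heading 293 -> 338
  ]
  -- iteration 2/2 --
  LT 135: heading 338 -> 113
  LT 135: heading 113 -> 248
  REPEAT 2 [
    -- iteration 1/2 --
    LT 45: heading 248 -> 293
    LT 45: heading 293 -> 338
    -- iteration 2/2 --
    LT 45: heading 338 -> 23
    LT 45: heading 23 -> 68
  ]
]
FD 6.9: (-4.23,-8.895) -> (-1.645,-2.497) [heading=68, draw]
FD 9.1: (-1.645,-2.497) -> (1.764,5.94) [heading=68, draw]
RT 90: heading 68 -> 338
Final: pos=(1.764,5.94), heading=338, 4 segment(s) drawn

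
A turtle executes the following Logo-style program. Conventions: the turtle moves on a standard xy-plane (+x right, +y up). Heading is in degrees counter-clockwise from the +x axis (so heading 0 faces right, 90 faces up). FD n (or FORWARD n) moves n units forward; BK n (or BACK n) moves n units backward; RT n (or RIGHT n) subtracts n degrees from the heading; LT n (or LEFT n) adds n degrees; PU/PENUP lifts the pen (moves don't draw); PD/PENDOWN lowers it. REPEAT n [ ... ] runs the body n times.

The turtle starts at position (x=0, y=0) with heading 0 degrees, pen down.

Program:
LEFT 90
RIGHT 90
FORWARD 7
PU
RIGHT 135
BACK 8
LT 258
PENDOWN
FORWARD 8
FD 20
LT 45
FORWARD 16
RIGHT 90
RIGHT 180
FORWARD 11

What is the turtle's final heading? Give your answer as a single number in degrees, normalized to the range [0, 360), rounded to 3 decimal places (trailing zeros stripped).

Answer: 258

Derivation:
Executing turtle program step by step:
Start: pos=(0,0), heading=0, pen down
LT 90: heading 0 -> 90
RT 90: heading 90 -> 0
FD 7: (0,0) -> (7,0) [heading=0, draw]
PU: pen up
RT 135: heading 0 -> 225
BK 8: (7,0) -> (12.657,5.657) [heading=225, move]
LT 258: heading 225 -> 123
PD: pen down
FD 8: (12.657,5.657) -> (8.3,12.366) [heading=123, draw]
FD 20: (8.3,12.366) -> (-2.593,29.14) [heading=123, draw]
LT 45: heading 123 -> 168
FD 16: (-2.593,29.14) -> (-18.243,32.466) [heading=168, draw]
RT 90: heading 168 -> 78
RT 180: heading 78 -> 258
FD 11: (-18.243,32.466) -> (-20.53,21.707) [heading=258, draw]
Final: pos=(-20.53,21.707), heading=258, 5 segment(s) drawn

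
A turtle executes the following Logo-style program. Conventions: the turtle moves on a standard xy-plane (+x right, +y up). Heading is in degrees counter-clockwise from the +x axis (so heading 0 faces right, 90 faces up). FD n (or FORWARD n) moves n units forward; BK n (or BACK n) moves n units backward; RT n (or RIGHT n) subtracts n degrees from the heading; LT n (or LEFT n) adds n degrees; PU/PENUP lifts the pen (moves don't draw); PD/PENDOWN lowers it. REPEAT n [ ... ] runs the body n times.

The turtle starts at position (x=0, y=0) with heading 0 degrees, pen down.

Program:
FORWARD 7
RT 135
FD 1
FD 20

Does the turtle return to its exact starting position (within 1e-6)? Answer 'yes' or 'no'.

Executing turtle program step by step:
Start: pos=(0,0), heading=0, pen down
FD 7: (0,0) -> (7,0) [heading=0, draw]
RT 135: heading 0 -> 225
FD 1: (7,0) -> (6.293,-0.707) [heading=225, draw]
FD 20: (6.293,-0.707) -> (-7.849,-14.849) [heading=225, draw]
Final: pos=(-7.849,-14.849), heading=225, 3 segment(s) drawn

Start position: (0, 0)
Final position: (-7.849, -14.849)
Distance = 16.796; >= 1e-6 -> NOT closed

Answer: no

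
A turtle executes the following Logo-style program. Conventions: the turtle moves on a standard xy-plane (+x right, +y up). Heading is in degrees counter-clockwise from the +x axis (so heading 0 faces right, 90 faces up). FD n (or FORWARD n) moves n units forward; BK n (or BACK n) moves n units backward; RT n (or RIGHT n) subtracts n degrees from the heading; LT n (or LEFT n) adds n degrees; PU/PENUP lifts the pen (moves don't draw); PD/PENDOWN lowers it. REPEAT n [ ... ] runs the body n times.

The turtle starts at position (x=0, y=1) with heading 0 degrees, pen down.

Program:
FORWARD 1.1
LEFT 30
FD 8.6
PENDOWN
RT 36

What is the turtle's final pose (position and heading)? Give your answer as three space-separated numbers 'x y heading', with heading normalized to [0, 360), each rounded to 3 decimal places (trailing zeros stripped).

Answer: 8.548 5.3 354

Derivation:
Executing turtle program step by step:
Start: pos=(0,1), heading=0, pen down
FD 1.1: (0,1) -> (1.1,1) [heading=0, draw]
LT 30: heading 0 -> 30
FD 8.6: (1.1,1) -> (8.548,5.3) [heading=30, draw]
PD: pen down
RT 36: heading 30 -> 354
Final: pos=(8.548,5.3), heading=354, 2 segment(s) drawn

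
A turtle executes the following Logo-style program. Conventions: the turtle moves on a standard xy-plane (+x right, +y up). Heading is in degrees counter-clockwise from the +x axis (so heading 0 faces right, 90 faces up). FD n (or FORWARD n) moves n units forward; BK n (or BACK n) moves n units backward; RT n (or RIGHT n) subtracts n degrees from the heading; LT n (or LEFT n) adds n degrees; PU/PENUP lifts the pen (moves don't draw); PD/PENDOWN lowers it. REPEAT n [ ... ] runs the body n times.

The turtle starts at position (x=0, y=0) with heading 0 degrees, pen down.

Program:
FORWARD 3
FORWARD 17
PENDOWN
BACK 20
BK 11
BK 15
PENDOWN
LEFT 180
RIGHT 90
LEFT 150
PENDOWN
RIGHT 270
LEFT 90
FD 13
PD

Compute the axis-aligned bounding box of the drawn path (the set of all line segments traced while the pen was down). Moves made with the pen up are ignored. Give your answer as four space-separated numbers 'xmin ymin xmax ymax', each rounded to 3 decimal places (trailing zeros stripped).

Executing turtle program step by step:
Start: pos=(0,0), heading=0, pen down
FD 3: (0,0) -> (3,0) [heading=0, draw]
FD 17: (3,0) -> (20,0) [heading=0, draw]
PD: pen down
BK 20: (20,0) -> (0,0) [heading=0, draw]
BK 11: (0,0) -> (-11,0) [heading=0, draw]
BK 15: (-11,0) -> (-26,0) [heading=0, draw]
PD: pen down
LT 180: heading 0 -> 180
RT 90: heading 180 -> 90
LT 150: heading 90 -> 240
PD: pen down
RT 270: heading 240 -> 330
LT 90: heading 330 -> 60
FD 13: (-26,0) -> (-19.5,11.258) [heading=60, draw]
PD: pen down
Final: pos=(-19.5,11.258), heading=60, 6 segment(s) drawn

Segment endpoints: x in {-26, -19.5, -11, 0, 3, 20}, y in {0, 11.258}
xmin=-26, ymin=0, xmax=20, ymax=11.258

Answer: -26 0 20 11.258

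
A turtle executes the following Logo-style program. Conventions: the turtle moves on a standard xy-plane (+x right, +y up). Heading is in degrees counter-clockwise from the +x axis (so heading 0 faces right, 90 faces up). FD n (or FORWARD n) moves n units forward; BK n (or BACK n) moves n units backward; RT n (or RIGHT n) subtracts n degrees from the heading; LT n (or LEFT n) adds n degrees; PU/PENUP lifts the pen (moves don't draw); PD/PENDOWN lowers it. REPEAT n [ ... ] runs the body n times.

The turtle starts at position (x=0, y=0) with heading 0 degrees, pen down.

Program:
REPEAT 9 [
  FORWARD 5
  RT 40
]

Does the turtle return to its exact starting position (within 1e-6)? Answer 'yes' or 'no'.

Answer: yes

Derivation:
Executing turtle program step by step:
Start: pos=(0,0), heading=0, pen down
REPEAT 9 [
  -- iteration 1/9 --
  FD 5: (0,0) -> (5,0) [heading=0, draw]
  RT 40: heading 0 -> 320
  -- iteration 2/9 --
  FD 5: (5,0) -> (8.83,-3.214) [heading=320, draw]
  RT 40: heading 320 -> 280
  -- iteration 3/9 --
  FD 5: (8.83,-3.214) -> (9.698,-8.138) [heading=280, draw]
  RT 40: heading 280 -> 240
  -- iteration 4/9 --
  FD 5: (9.698,-8.138) -> (7.198,-12.468) [heading=240, draw]
  RT 40: heading 240 -> 200
  -- iteration 5/9 --
  FD 5: (7.198,-12.468) -> (2.5,-14.178) [heading=200, draw]
  RT 40: heading 200 -> 160
  -- iteration 6/9 --
  FD 5: (2.5,-14.178) -> (-2.198,-12.468) [heading=160, draw]
  RT 40: heading 160 -> 120
  -- iteration 7/9 --
  FD 5: (-2.198,-12.468) -> (-4.698,-8.138) [heading=120, draw]
  RT 40: heading 120 -> 80
  -- iteration 8/9 --
  FD 5: (-4.698,-8.138) -> (-3.83,-3.214) [heading=80, draw]
  RT 40: heading 80 -> 40
  -- iteration 9/9 --
  FD 5: (-3.83,-3.214) -> (0,0) [heading=40, draw]
  RT 40: heading 40 -> 0
]
Final: pos=(0,0), heading=0, 9 segment(s) drawn

Start position: (0, 0)
Final position: (0, 0)
Distance = 0; < 1e-6 -> CLOSED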